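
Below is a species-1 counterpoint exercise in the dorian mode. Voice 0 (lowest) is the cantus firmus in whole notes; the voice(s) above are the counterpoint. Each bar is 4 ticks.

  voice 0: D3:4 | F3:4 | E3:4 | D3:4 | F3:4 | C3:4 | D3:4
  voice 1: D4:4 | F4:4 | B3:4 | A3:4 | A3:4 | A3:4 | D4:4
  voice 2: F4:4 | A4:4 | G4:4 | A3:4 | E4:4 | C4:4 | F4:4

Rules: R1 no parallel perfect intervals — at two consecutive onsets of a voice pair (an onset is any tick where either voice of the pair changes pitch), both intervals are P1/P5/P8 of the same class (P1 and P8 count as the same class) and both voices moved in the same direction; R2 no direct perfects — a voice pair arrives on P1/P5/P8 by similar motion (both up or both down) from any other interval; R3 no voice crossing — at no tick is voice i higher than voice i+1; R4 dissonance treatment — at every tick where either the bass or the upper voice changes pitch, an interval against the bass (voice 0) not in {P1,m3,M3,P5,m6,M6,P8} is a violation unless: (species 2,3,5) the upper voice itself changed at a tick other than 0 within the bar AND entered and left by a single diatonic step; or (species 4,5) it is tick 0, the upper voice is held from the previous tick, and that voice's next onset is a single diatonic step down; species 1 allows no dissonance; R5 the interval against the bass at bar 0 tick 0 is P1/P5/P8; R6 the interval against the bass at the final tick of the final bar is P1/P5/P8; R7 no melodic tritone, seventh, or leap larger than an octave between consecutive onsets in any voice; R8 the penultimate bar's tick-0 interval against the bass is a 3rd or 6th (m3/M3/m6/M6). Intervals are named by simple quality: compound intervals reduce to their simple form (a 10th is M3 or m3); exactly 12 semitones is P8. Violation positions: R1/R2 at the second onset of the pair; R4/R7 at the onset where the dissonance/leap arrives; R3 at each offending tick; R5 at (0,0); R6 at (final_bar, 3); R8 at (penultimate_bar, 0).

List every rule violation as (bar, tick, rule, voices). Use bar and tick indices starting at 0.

(0, 0, R5, (0, 2))
(1, 0, R1, (0, 1))
(2, 0, R2, (0, 1))
(2, 0, R7, (1,))
(3, 0, R1, (0, 1))
(3, 0, R2, (0, 2))
(3, 0, R2, (1, 2))
(3, 0, R7, (2,))
(4, 0, R4, (0, 2))
(5, 0, R2, (0, 2))
(5, 0, R8, (0, 2))
(6, 0, R2, (0, 1))
(6, 3, R6, (0, 2))

bar 0: v0=D3 v1=D4 v2=F4 downbeat m3
bar 1: v0=F3 v1=F4 v2=A4 downbeat M3
bar 2: v0=E3 v1=B3 v2=G4 downbeat m3
bar 3: v0=D3 v1=A3 v2=A3 downbeat P5
bar 4: v0=F3 v1=A3 v2=E4 downbeat M7
bar 5: v0=C3 v1=A3 v2=C4 downbeat P8
bar 6: v0=D3 v1=D4 v2=F4 downbeat m3
  -> R5 @ bar 0 tick 0 v(0, 2): opens on m3
  -> R1 @ bar 1 tick 0 v(0, 1): D3/D4 P8 -> F3/F4 P8 similar
  -> R2 @ bar 2 tick 0 v(0, 1): F3/F4 P8 -> E3/B3 P5 similar
  -> R7 @ bar 2 tick 0 v(1,): F4->B3 leap 6st
  -> R1 @ bar 3 tick 0 v(0, 1): E3/B3 P5 -> D3/A3 P5 similar
  -> R2 @ bar 3 tick 0 v(0, 2): E3/G4 m3 -> D3/A3 P5 similar
  -> R2 @ bar 3 tick 0 v(1, 2): B3/G4 m6 -> A3/A3 P1 similar
  -> R7 @ bar 3 tick 0 v(2,): G4->A3 leap 10st
  -> R4 @ bar 4 tick 0 v(0, 2): F3/E4 M7 untreated
  -> R2 @ bar 5 tick 0 v(0, 2): F3/E4 M7 -> C3/C4 P8 similar
  -> R8 @ bar 5 tick 0 v(0, 2): penult P8 not 3rd/6th
  -> R2 @ bar 6 tick 0 v(0, 1): C3/A3 M6 -> D3/D4 P8 similar
  -> R6 @ bar 6 tick 3 v(0, 2): closes on m3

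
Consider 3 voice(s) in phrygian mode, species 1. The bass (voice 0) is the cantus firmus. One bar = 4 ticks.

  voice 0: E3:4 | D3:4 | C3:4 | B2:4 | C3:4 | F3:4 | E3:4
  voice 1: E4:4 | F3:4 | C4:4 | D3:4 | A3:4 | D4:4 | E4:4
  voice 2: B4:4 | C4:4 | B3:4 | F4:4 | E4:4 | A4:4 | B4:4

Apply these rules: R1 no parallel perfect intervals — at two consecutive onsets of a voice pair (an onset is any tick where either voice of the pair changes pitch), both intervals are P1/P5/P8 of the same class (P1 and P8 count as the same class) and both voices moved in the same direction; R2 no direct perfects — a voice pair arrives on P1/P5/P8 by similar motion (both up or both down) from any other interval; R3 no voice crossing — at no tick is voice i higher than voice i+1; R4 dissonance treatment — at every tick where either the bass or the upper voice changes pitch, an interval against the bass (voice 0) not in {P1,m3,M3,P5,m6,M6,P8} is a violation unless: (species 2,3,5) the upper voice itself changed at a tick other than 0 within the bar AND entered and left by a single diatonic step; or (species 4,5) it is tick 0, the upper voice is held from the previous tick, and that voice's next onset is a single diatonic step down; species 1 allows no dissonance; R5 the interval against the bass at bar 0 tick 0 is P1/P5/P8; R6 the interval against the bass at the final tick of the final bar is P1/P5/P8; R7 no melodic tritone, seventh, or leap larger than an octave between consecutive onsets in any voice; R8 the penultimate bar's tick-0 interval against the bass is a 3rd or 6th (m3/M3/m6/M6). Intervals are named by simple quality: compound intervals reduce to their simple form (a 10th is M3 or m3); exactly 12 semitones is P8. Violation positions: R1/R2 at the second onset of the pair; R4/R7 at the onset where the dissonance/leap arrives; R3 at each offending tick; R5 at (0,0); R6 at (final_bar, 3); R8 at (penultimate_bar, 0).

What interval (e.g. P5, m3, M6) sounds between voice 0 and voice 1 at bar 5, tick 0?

M6

voice 0=F3 voice 1=D4 -> M6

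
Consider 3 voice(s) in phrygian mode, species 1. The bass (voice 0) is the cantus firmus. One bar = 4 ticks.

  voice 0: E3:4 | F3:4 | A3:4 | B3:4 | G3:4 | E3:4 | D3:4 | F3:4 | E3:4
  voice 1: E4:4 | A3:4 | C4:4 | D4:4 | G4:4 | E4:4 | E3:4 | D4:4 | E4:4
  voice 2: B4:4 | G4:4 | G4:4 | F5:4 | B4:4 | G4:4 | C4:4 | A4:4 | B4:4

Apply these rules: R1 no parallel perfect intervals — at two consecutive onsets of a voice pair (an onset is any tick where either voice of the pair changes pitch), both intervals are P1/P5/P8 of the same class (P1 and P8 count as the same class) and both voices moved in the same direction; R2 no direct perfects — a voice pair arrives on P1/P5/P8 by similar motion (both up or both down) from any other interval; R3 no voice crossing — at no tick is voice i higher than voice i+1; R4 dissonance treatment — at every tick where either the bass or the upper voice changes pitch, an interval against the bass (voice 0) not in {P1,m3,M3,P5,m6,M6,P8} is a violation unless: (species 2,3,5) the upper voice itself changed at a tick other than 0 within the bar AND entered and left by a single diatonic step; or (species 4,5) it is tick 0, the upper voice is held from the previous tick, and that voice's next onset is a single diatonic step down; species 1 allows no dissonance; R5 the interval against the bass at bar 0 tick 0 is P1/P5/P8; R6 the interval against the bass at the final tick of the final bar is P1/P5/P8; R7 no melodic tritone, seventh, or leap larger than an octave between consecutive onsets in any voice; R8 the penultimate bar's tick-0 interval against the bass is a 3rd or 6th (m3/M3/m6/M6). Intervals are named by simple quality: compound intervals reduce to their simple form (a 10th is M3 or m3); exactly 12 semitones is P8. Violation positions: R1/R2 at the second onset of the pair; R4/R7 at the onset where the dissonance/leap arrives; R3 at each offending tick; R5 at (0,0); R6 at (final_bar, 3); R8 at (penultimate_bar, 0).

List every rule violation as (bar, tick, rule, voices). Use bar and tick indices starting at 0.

bar 0: v0=E3 v1=E4 v2=B4 downbeat P5
bar 1: v0=F3 v1=A3 v2=G4 downbeat M2
bar 2: v0=A3 v1=C4 v2=G4 downbeat m7
bar 3: v0=B3 v1=D4 v2=F5 downbeat TT
bar 4: v0=G3 v1=G4 v2=B4 downbeat M3
bar 5: v0=E3 v1=E4 v2=G4 downbeat m3
bar 6: v0=D3 v1=E3 v2=C4 downbeat m7
bar 7: v0=F3 v1=D4 v2=A4 downbeat M3
bar 8: v0=E3 v1=E4 v2=B4 downbeat P5
  -> R4 @ bar 1 tick 0 v(0, 2): F3/G4 M2 untreated
  -> R4 @ bar 2 tick 0 v(0, 2): A3/G4 m7 untreated
  -> R4 @ bar 3 tick 0 v(0, 2): B3/F5 TT untreated
  -> R7 @ bar 3 tick 0 v(2,): G4->F5 leap 10st
  -> R7 @ bar 4 tick 0 v(2,): F5->B4 leap 6st
  -> R1 @ bar 5 tick 0 v(0, 1): G3/G4 P8 -> E3/E4 P8 similar
  -> R4 @ bar 6 tick 0 v(0, 1): D3/E3 M2 untreated
  -> R4 @ bar 6 tick 0 v(0, 2): D3/C4 m7 untreated
  -> R2 @ bar 7 tick 0 v(1, 2): E3/C4 m6 -> D4/A4 P5 similar
  -> R7 @ bar 7 tick 0 v(1,): E3->D4 leap 10st
  -> R1 @ bar 8 tick 0 v(1, 2): D4/A4 P5 -> E4/B4 P5 similar

(1, 0, R4, (0, 2))
(2, 0, R4, (0, 2))
(3, 0, R4, (0, 2))
(3, 0, R7, (2,))
(4, 0, R7, (2,))
(5, 0, R1, (0, 1))
(6, 0, R4, (0, 1))
(6, 0, R4, (0, 2))
(7, 0, R2, (1, 2))
(7, 0, R7, (1,))
(8, 0, R1, (1, 2))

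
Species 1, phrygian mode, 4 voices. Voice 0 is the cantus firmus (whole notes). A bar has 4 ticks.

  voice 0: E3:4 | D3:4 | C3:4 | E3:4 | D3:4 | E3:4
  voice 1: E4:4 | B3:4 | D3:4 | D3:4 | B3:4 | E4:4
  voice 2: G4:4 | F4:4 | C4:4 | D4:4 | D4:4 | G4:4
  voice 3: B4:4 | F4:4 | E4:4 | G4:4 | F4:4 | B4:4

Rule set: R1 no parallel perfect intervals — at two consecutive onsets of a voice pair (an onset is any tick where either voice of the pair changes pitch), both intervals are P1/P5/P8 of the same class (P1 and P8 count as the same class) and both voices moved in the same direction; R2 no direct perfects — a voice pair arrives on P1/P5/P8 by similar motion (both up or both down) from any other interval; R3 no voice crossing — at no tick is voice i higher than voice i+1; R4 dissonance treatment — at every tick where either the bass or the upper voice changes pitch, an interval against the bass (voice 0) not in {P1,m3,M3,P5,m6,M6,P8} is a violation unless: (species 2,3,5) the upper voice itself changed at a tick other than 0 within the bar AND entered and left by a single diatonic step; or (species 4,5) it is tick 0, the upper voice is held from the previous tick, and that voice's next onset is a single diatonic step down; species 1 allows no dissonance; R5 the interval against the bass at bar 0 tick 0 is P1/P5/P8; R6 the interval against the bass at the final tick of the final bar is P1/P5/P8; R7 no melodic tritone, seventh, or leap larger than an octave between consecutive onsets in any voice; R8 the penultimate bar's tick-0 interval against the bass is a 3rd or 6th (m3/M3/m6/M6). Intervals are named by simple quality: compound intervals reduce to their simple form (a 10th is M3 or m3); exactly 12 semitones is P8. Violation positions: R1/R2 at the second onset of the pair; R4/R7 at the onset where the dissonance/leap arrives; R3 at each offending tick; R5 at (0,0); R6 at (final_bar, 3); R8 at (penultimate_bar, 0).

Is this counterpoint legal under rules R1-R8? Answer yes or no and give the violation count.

No (17 violations)

bar 0: v0=E3 v1=E4 v2=G4 v3=B4 (P5)
bar 1: v0=D3 v1=B3 v2=F4 v3=F4 (m3)
bar 2: v0=C3 v1=D3 v2=C4 v3=E4 (M3)
bar 3: v0=E3 v1=D3 v2=D4 v3=G4 (m3)
bar 4: v0=D3 v1=B3 v2=D4 v3=F4 (m3)
bar 5: v0=E3 v1=E4 v2=G4 v3=B4 (P5)
  R5 @ bar0.0: opens on m3
  R2 @ bar1.0: G4/B4 M3 -> F4/F4 P1 similar
  R7 @ bar1.0: B4->F4 leap 6st
  R2 @ bar2.0: D3/F4 m3 -> C3/C4 P8 similar
  R4 @ bar2.0: C3/D3 M2 untreated
  R3 @ bar3.0: E3 above D3
  R4 @ bar3.0: E3/D3 M2 untreated
  R4 @ bar3.0: E3/D4 m7 untreated
  R3 @ bar3.1: E3 above D3
  R3 @ bar3.2: E3 above D3
  R3 @ bar3.3: E3 above D3
  R8 @ bar4.0: penult P8 not 3rd/6th
  R2 @ bar5.0: D3/B3 M6 -> E3/E4 P8 similar
  R2 @ bar5.0: D3/F4 m3 -> E3/B4 P5 similar
  R2 @ bar5.0: B3/F4 TT -> E4/B4 P5 similar
  R7 @ bar5.0: F4->B4 leap 6st
  R6 @ bar5.3: closes on m3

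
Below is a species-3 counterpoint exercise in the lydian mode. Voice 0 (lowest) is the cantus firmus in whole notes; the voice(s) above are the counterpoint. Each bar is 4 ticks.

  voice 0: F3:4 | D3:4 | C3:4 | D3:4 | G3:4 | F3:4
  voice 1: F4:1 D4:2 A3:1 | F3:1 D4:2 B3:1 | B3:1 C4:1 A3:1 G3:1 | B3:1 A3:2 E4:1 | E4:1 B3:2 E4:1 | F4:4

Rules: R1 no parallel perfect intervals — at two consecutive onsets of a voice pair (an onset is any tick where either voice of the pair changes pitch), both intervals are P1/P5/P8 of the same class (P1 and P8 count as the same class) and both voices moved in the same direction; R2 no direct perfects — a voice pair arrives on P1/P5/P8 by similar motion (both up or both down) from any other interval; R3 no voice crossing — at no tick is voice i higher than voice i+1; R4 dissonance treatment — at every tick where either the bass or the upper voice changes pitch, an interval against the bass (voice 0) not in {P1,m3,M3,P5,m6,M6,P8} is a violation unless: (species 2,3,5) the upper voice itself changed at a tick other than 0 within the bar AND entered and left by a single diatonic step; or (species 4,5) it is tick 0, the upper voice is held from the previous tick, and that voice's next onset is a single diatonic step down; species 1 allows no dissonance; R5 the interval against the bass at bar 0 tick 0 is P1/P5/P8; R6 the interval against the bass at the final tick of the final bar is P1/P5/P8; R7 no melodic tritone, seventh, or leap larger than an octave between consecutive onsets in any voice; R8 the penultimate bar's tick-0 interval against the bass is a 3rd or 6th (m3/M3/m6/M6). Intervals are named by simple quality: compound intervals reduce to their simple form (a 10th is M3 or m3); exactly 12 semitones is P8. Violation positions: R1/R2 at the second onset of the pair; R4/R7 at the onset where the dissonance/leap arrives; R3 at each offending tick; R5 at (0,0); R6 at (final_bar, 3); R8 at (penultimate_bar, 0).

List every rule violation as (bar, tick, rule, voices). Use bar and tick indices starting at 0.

(2, 0, R4, (0, 1))
(3, 3, R4, (0, 1))

bar 0: v0=F3 v1=F4 downbeat P8
bar 1: v0=D3 v1=F3 downbeat m3
bar 2: v0=C3 v1=B3 downbeat M7
bar 3: v0=D3 v1=B3 downbeat M6
bar 4: v0=G3 v1=E4 downbeat M6
bar 5: v0=F3 v1=F4 downbeat P8
  -> R4 @ bar 2 tick 0 v(0, 1): C3/B3 M7 untreated
  -> R4 @ bar 3 tick 3 v(0, 1): D3/E4 M2 untreated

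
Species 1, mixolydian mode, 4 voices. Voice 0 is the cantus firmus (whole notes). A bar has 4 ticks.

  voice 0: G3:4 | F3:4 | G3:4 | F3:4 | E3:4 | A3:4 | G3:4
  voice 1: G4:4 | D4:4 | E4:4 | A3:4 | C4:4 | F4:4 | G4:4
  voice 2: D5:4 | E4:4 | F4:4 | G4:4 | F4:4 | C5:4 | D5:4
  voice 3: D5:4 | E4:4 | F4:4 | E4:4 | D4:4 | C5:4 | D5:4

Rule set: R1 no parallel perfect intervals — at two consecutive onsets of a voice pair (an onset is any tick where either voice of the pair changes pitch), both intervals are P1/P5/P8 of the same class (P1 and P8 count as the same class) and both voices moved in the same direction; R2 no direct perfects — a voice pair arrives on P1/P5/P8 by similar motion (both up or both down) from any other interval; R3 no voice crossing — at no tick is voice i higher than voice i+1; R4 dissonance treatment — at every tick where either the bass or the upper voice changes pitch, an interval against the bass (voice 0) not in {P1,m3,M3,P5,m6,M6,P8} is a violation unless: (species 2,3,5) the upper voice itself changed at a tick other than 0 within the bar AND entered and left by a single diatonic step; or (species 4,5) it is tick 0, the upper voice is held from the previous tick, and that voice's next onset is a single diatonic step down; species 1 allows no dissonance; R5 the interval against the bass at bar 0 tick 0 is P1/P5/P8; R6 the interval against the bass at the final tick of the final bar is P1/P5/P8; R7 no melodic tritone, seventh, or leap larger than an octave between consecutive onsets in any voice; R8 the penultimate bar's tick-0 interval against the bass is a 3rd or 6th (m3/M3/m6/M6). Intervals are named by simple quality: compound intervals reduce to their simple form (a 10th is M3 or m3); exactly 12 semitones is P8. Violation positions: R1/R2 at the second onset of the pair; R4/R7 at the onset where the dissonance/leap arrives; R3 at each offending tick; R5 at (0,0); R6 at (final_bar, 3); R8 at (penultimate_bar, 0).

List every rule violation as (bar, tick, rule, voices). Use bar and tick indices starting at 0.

(1, 0, R1, (2, 3))
(1, 0, R4, (0, 2))
(1, 0, R4, (0, 3))
(1, 0, R7, (2,))
(1, 0, R7, (3,))
(2, 0, R1, (2, 3))
(2, 0, R4, (0, 2))
(2, 0, R4, (0, 3))
(3, 0, R2, (1, 3))
(3, 0, R3, (2, 3))
(3, 0, R4, (0, 2))
(3, 0, R4, (0, 3))
(3, 1, R3, (2, 3))
(3, 2, R3, (2, 3))
(3, 3, R3, (2, 3))
(4, 0, R3, (2, 3))
(4, 0, R4, (0, 2))
(4, 0, R4, (0, 3))
(4, 1, R3, (2, 3))
(4, 2, R3, (2, 3))
(4, 3, R3, (2, 3))
(5, 0, R2, (1, 2))
(5, 0, R2, (1, 3))
(5, 0, R2, (2, 3))
(5, 0, R7, (3,))
(6, 0, R1, (1, 2))
(6, 0, R1, (1, 3))
(6, 0, R1, (2, 3))

bar 0: v0=G3 v1=G4 v2=D5 v3=D5 downbeat P5
bar 1: v0=F3 v1=D4 v2=E4 v3=E4 downbeat M7
bar 2: v0=G3 v1=E4 v2=F4 v3=F4 downbeat m7
bar 3: v0=F3 v1=A3 v2=G4 v3=E4 downbeat M7
bar 4: v0=E3 v1=C4 v2=F4 v3=D4 downbeat m7
bar 5: v0=A3 v1=F4 v2=C5 v3=C5 downbeat m3
bar 6: v0=G3 v1=G4 v2=D5 v3=D5 downbeat P5
  -> R1 @ bar 1 tick 0 v(2, 3): D5/D5 P1 -> E4/E4 P1 similar
  -> R4 @ bar 1 tick 0 v(0, 2): F3/E4 M7 untreated
  -> R4 @ bar 1 tick 0 v(0, 3): F3/E4 M7 untreated
  -> R7 @ bar 1 tick 0 v(2,): D5->E4 leap 10st
  -> R7 @ bar 1 tick 0 v(3,): D5->E4 leap 10st
  -> R1 @ bar 2 tick 0 v(2, 3): E4/E4 P1 -> F4/F4 P1 similar
  -> R4 @ bar 2 tick 0 v(0, 2): G3/F4 m7 untreated
  -> R4 @ bar 2 tick 0 v(0, 3): G3/F4 m7 untreated
  -> R2 @ bar 3 tick 0 v(1, 3): E4/F4 m2 -> A3/E4 P5 similar
  -> R3 @ bar 3 tick 0 v(2, 3): G4 above E4
  -> R4 @ bar 3 tick 0 v(0, 2): F3/G4 M2 untreated
  -> R4 @ bar 3 tick 0 v(0, 3): F3/E4 M7 untreated
  -> R3 @ bar 3 tick 1 v(2, 3): G4 above E4
  -> R3 @ bar 3 tick 2 v(2, 3): G4 above E4
  -> R3 @ bar 3 tick 3 v(2, 3): G4 above E4
  -> R3 @ bar 4 tick 0 v(2, 3): F4 above D4
  -> R4 @ bar 4 tick 0 v(0, 2): E3/F4 m2 untreated
  -> R4 @ bar 4 tick 0 v(0, 3): E3/D4 m7 untreated
  -> R3 @ bar 4 tick 1 v(2, 3): F4 above D4
  -> R3 @ bar 4 tick 2 v(2, 3): F4 above D4
  -> R3 @ bar 4 tick 3 v(2, 3): F4 above D4
  -> R2 @ bar 5 tick 0 v(1, 2): C4/F4 P4 -> F4/C5 P5 similar
  -> R2 @ bar 5 tick 0 v(1, 3): C4/D4 M2 -> F4/C5 P5 similar
  -> R2 @ bar 5 tick 0 v(2, 3): F4/D4 m3 -> C5/C5 P1 similar
  -> R7 @ bar 5 tick 0 v(3,): D4->C5 leap 10st
  -> R1 @ bar 6 tick 0 v(1, 2): F4/C5 P5 -> G4/D5 P5 similar
  -> R1 @ bar 6 tick 0 v(1, 3): F4/C5 P5 -> G4/D5 P5 similar
  -> R1 @ bar 6 tick 0 v(2, 3): C5/C5 P1 -> D5/D5 P1 similar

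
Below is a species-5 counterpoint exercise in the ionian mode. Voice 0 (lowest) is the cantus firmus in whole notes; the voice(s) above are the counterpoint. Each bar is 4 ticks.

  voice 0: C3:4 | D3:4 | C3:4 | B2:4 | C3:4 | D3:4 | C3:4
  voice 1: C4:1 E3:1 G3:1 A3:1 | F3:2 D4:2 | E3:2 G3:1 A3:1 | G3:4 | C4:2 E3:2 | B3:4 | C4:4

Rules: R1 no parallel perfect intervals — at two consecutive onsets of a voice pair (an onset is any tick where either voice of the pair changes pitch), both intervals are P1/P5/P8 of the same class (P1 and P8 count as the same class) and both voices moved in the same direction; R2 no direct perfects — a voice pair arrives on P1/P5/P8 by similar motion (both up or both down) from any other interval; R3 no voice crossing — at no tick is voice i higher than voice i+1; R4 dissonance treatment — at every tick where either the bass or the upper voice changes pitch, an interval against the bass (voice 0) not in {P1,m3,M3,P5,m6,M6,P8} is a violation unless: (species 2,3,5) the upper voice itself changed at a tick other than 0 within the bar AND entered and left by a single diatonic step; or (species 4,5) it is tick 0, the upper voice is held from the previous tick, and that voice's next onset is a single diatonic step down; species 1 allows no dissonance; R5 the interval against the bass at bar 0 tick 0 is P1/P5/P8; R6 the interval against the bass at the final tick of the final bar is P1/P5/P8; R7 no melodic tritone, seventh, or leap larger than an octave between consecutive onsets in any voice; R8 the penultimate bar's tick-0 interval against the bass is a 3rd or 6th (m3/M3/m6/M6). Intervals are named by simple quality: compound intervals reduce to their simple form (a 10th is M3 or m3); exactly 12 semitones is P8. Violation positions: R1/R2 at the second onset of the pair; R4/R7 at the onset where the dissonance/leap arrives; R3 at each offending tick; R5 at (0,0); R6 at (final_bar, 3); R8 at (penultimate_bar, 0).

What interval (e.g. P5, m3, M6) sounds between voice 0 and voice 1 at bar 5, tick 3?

M6

voice 0=D3 voice 1=B3 -> M6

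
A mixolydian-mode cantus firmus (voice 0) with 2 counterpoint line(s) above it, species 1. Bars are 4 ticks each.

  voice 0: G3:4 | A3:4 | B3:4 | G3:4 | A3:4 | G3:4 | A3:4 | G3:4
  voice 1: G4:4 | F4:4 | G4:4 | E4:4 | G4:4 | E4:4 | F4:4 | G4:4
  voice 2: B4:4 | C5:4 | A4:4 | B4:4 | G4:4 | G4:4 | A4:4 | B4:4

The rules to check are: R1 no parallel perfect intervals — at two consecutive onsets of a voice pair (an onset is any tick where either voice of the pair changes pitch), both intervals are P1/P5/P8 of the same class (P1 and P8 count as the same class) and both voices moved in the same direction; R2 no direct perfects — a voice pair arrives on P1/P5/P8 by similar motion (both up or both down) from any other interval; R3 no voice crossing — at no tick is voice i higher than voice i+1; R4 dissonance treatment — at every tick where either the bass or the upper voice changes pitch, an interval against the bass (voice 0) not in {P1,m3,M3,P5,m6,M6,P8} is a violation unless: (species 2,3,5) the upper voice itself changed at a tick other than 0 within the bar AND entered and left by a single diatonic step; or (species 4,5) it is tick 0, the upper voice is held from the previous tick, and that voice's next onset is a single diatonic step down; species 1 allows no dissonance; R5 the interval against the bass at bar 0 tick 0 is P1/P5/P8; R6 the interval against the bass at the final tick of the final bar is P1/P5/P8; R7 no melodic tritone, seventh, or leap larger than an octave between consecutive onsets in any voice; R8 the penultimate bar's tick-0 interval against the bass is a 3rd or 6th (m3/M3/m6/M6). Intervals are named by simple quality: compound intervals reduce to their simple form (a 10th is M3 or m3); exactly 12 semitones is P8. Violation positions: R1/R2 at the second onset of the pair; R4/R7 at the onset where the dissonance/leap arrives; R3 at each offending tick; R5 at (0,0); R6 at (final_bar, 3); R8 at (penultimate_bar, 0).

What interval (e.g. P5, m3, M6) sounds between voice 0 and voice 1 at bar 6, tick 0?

m6

voice 0=A3 voice 1=F4 -> m6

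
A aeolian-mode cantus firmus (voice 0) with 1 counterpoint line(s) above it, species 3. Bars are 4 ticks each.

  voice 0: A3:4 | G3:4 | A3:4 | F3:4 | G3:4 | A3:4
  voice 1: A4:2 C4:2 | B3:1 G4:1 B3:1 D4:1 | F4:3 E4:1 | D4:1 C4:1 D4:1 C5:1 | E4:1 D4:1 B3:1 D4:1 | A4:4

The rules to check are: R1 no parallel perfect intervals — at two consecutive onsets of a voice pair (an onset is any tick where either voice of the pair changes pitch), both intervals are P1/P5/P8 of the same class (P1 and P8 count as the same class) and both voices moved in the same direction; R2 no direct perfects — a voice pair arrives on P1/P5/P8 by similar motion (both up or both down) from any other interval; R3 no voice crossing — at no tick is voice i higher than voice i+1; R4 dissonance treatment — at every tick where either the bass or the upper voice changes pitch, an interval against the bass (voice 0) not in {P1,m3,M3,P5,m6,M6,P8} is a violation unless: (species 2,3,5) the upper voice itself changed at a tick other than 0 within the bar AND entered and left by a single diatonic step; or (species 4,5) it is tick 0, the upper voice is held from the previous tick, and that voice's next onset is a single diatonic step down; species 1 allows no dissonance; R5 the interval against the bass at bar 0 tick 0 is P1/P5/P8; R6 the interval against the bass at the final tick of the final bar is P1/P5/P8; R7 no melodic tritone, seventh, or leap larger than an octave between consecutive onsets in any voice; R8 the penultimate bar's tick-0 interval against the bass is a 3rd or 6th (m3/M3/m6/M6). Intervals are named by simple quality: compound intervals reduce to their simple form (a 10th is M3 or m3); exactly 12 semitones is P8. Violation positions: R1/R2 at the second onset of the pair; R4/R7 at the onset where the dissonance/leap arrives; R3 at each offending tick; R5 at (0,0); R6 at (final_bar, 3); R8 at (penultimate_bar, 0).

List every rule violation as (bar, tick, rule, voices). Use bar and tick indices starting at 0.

(3, 3, R7, (1,))
(5, 0, R2, (0, 1))

bar 0: v0=A3 v1=A4 downbeat P8
bar 1: v0=G3 v1=B3 downbeat M3
bar 2: v0=A3 v1=F4 downbeat m6
bar 3: v0=F3 v1=D4 downbeat M6
bar 4: v0=G3 v1=E4 downbeat M6
bar 5: v0=A3 v1=A4 downbeat P8
  -> R7 @ bar 3 tick 3 v(1,): D4->C5 leap 10st
  -> R2 @ bar 5 tick 0 v(0, 1): G3/D4 P5 -> A3/A4 P8 similar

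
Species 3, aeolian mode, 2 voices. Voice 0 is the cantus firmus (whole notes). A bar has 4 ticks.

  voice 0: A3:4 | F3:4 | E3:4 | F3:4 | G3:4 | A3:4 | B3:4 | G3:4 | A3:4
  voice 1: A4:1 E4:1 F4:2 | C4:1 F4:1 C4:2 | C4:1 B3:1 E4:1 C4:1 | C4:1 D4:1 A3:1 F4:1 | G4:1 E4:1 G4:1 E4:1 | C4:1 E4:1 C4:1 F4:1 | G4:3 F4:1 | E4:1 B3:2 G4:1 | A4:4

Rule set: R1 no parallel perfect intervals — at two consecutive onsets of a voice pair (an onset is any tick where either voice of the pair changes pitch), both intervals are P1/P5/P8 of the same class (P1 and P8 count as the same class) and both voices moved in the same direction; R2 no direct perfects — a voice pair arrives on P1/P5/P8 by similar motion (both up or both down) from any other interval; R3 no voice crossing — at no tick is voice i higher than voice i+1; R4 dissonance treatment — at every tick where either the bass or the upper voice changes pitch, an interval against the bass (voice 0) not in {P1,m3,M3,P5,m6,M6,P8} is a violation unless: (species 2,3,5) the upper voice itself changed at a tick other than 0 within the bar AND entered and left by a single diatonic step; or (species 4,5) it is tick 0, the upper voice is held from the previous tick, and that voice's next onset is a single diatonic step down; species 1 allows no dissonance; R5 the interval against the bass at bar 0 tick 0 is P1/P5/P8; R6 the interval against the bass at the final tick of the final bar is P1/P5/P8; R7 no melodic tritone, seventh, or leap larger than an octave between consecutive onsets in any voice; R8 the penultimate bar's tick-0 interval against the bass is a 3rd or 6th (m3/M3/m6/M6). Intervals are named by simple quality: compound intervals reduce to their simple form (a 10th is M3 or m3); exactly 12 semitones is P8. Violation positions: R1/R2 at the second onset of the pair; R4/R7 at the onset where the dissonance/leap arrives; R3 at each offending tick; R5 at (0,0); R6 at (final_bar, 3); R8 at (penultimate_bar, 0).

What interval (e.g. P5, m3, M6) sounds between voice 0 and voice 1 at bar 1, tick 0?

voice 0=F3 voice 1=C4 -> P5

P5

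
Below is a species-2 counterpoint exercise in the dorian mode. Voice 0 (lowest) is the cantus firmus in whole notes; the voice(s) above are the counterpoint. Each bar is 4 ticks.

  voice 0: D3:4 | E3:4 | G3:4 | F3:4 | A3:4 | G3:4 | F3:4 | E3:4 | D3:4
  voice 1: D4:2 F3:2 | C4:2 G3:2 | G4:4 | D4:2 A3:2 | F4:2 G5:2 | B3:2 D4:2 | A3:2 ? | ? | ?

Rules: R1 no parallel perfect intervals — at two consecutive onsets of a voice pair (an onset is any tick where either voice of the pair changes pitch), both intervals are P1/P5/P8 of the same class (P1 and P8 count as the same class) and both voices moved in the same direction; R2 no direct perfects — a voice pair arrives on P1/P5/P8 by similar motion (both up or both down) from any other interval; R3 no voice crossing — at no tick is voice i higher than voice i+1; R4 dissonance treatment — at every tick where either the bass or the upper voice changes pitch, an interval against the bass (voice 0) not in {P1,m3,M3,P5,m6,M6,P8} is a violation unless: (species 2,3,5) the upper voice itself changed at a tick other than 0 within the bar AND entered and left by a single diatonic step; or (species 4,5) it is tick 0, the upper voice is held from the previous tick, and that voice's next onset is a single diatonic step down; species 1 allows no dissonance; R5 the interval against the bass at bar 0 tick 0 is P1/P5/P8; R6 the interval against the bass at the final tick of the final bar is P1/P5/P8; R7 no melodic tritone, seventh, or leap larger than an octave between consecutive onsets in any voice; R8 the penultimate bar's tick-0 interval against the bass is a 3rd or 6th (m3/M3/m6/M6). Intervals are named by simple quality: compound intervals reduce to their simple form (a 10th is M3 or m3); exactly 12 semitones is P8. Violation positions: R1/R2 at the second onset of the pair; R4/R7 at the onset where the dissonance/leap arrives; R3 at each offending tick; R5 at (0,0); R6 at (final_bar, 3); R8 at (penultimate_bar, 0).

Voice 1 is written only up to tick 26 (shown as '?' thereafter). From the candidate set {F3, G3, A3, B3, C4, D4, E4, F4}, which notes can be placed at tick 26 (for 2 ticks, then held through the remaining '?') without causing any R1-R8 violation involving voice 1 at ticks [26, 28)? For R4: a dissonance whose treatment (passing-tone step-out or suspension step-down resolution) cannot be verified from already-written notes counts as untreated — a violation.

{A3, C4, D4, F3, F4}

F3: legal
G3: violates R4
A3: legal
B3: violates R4
C4: legal
D4: legal
E4: violates R4
F4: legal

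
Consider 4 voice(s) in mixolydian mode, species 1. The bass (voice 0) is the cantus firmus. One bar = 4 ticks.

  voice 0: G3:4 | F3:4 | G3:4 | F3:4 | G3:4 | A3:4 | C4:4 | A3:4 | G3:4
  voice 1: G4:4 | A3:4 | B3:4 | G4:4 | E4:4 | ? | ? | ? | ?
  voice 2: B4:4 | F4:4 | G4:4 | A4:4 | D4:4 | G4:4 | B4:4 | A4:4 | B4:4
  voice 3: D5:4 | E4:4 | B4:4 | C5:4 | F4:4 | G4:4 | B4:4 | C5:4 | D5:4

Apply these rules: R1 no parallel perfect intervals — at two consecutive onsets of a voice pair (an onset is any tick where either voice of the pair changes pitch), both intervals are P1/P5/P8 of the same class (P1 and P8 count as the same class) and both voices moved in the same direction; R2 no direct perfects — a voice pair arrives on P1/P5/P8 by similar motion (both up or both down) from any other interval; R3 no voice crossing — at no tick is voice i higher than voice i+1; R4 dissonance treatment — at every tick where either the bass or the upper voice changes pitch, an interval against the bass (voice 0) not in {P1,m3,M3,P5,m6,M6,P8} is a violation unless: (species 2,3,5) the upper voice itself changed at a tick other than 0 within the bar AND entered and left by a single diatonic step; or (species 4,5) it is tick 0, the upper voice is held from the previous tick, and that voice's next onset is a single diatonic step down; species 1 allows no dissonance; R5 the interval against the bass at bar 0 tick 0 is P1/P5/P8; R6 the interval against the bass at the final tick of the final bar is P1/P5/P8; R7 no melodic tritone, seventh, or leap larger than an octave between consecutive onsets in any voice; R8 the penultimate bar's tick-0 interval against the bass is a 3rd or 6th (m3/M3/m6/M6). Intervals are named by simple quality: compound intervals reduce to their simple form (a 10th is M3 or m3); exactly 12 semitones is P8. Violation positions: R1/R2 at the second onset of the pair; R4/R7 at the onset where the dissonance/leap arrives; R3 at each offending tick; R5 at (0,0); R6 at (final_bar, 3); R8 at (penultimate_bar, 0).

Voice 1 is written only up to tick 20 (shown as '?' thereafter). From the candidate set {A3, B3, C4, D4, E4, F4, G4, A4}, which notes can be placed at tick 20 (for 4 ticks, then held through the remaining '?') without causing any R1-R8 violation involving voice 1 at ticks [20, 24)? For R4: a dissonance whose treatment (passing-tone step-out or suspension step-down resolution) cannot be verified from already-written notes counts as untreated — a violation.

A3: legal
B3: violates R4
C4: legal
D4: violates R4
E4: legal
F4: legal
G4: violates R2,R4
A4: violates R2,R3

{A3, C4, E4, F4}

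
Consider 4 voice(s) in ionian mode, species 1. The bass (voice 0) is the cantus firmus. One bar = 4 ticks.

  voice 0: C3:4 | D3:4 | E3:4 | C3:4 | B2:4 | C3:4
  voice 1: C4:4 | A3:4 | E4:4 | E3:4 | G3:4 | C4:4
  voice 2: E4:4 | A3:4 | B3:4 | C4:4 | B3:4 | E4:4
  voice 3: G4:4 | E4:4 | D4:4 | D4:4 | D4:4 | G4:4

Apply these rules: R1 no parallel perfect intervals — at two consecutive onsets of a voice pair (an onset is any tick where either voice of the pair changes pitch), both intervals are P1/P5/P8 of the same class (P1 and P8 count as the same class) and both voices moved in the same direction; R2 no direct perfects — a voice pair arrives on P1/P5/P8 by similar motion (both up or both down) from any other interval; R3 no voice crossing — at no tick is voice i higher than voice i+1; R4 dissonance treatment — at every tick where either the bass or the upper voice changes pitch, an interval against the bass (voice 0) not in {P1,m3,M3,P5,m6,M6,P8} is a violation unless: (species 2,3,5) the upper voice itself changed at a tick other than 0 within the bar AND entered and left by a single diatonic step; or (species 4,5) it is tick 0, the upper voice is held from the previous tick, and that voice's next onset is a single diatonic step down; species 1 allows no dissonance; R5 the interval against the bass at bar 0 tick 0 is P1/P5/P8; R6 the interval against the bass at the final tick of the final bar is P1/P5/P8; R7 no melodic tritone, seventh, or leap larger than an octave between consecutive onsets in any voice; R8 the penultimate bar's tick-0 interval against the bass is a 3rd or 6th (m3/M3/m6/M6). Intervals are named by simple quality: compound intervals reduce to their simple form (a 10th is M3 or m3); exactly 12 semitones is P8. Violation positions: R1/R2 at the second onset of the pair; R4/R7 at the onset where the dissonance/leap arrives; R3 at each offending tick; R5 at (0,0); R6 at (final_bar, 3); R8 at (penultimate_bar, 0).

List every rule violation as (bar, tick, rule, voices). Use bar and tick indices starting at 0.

bar 0: v0=C3 v1=C4 v2=E4 v3=G4 downbeat P5
bar 1: v0=D3 v1=A3 v2=A3 v3=E4 downbeat M2
bar 2: v0=E3 v1=E4 v2=B3 v3=D4 downbeat m7
bar 3: v0=C3 v1=E3 v2=C4 v3=D4 downbeat M2
bar 4: v0=B2 v1=G3 v2=B3 v3=D4 downbeat m3
bar 5: v0=C3 v1=C4 v2=E4 v3=G4 downbeat P5
  -> R5 @ bar 0 tick 0 v(0, 2): opens on M3
  -> R1 @ bar 1 tick 0 v(1, 3): C4/G4 P5 -> A3/E4 P5 similar
  -> R2 @ bar 1 tick 0 v(1, 2): C4/E4 M3 -> A3/A3 P1 similar
  -> R2 @ bar 1 tick 0 v(2, 3): E4/G4 m3 -> A3/E4 P5 similar
  -> R4 @ bar 1 tick 0 v(0, 3): D3/E4 M2 untreated
  -> R1 @ bar 2 tick 0 v(0, 2): D3/A3 P5 -> E3/B3 P5 similar
  -> R2 @ bar 2 tick 0 v(0, 1): D3/A3 P5 -> E3/E4 P8 similar
  -> R3 @ bar 2 tick 0 v(1, 2): E4 above B3
  -> R4 @ bar 2 tick 0 v(0, 3): E3/D4 m7 untreated
  -> R3 @ bar 2 tick 1 v(1, 2): E4 above B3
  -> R3 @ bar 2 tick 2 v(1, 2): E4 above B3
  -> R3 @ bar 2 tick 3 v(1, 2): E4 above B3
  -> R4 @ bar 3 tick 0 v(0, 3): C3/D4 M2 untreated
  -> R1 @ bar 4 tick 0 v(0, 2): C3/C4 P8 -> B2/B3 P8 similar
  -> R8 @ bar 4 tick 0 v(0, 2): penult P8 not 3rd/6th
  -> R1 @ bar 5 tick 0 v(1, 3): G3/D4 P5 -> C4/G4 P5 similar
  -> R2 @ bar 5 tick 0 v(0, 1): B2/G3 m6 -> C3/C4 P8 similar
  -> R2 @ bar 5 tick 0 v(0, 3): B2/D4 m3 -> C3/G4 P5 similar
  -> R6 @ bar 5 tick 3 v(0, 2): closes on M3

(0, 0, R5, (0, 2))
(1, 0, R1, (1, 3))
(1, 0, R2, (1, 2))
(1, 0, R2, (2, 3))
(1, 0, R4, (0, 3))
(2, 0, R1, (0, 2))
(2, 0, R2, (0, 1))
(2, 0, R3, (1, 2))
(2, 0, R4, (0, 3))
(2, 1, R3, (1, 2))
(2, 2, R3, (1, 2))
(2, 3, R3, (1, 2))
(3, 0, R4, (0, 3))
(4, 0, R1, (0, 2))
(4, 0, R8, (0, 2))
(5, 0, R1, (1, 3))
(5, 0, R2, (0, 1))
(5, 0, R2, (0, 3))
(5, 3, R6, (0, 2))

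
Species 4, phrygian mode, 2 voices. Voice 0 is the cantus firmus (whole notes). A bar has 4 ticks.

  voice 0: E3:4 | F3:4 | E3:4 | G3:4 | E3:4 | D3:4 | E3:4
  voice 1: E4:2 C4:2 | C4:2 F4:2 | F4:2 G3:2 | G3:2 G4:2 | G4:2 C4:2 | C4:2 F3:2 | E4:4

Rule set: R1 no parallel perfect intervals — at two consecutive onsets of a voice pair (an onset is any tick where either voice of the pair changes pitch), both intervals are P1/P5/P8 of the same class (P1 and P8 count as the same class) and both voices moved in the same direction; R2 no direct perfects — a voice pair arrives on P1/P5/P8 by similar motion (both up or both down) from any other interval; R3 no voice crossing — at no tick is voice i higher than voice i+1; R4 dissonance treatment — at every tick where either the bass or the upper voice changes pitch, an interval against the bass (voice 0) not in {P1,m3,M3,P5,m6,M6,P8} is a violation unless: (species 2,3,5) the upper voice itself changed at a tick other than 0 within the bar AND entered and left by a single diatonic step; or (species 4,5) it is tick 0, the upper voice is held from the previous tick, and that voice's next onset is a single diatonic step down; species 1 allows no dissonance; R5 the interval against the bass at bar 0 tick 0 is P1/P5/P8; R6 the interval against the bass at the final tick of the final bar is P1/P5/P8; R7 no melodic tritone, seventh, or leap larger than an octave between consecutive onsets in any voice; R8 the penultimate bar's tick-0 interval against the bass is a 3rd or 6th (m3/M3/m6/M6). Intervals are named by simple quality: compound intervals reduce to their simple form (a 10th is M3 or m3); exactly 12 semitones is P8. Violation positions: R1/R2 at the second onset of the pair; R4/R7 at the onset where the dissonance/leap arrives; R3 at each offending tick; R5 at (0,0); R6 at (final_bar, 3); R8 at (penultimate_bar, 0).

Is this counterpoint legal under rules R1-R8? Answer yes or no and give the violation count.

No (6 violations)

bar 0: v0=E3 v1=E4 (P8)
bar 1: v0=F3 v1=C4 (P5)
bar 2: v0=E3 v1=F4 (m2)
bar 3: v0=G3 v1=G3 (P1)
bar 4: v0=E3 v1=G4 (m3)
bar 5: v0=D3 v1=C4 (m7)
bar 6: v0=E3 v1=E4 (P8)
  R4 @ bar2.0: E3/F4 m2 untreated
  R7 @ bar2.2: F4->G3 leap 10st
  R4 @ bar5.0: D3/C4 m7 untreated
  R8 @ bar5.0: penult m7 not 3rd/6th
  R2 @ bar6.0: D3/F3 m3 -> E3/E4 P8 similar
  R7 @ bar6.0: F3->E4 leap 11st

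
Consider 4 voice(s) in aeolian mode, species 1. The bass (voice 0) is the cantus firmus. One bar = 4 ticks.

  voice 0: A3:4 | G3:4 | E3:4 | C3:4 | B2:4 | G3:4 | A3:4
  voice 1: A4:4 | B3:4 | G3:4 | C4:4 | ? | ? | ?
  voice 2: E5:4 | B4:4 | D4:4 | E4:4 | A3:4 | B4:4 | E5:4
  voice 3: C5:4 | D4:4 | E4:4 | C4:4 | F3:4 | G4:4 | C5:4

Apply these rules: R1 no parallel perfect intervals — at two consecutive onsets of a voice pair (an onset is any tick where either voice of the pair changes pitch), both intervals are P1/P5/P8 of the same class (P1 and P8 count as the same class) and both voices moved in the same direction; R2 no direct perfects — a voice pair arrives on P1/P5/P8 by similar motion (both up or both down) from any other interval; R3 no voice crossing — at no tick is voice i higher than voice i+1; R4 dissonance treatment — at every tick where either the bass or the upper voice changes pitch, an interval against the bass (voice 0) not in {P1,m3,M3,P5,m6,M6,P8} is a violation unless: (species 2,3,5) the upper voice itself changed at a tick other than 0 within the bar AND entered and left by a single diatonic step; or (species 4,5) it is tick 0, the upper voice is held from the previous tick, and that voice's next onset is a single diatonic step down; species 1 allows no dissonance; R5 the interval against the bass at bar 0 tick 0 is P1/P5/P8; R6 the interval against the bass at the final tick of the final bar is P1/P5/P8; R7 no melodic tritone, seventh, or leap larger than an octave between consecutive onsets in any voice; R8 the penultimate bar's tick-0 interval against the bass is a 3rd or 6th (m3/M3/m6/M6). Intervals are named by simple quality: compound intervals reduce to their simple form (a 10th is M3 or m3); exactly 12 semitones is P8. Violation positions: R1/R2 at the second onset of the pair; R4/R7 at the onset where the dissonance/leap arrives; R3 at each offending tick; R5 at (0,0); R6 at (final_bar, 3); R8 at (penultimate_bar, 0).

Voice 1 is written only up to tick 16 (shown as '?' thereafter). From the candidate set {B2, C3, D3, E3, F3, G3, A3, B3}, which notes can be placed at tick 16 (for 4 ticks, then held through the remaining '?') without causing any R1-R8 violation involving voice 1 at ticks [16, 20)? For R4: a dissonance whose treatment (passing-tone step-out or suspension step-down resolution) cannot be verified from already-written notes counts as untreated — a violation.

B2: violates R1,R7
C3: violates R4
D3: violates R2,R7
E3: violates R4
F3: violates R1,R4
G3: legal
A3: violates R2,R4
B3: violates R1,R3

{G3}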